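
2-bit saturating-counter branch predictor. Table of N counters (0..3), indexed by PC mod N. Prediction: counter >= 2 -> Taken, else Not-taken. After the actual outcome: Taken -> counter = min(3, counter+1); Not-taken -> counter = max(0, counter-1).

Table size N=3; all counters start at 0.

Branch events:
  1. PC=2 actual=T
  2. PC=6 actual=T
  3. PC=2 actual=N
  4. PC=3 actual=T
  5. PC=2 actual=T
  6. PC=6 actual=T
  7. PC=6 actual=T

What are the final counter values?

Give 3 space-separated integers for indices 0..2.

Ev 1: PC=2 idx=2 pred=N actual=T -> ctr[2]=1
Ev 2: PC=6 idx=0 pred=N actual=T -> ctr[0]=1
Ev 3: PC=2 idx=2 pred=N actual=N -> ctr[2]=0
Ev 4: PC=3 idx=0 pred=N actual=T -> ctr[0]=2
Ev 5: PC=2 idx=2 pred=N actual=T -> ctr[2]=1
Ev 6: PC=6 idx=0 pred=T actual=T -> ctr[0]=3
Ev 7: PC=6 idx=0 pred=T actual=T -> ctr[0]=3

Answer: 3 0 1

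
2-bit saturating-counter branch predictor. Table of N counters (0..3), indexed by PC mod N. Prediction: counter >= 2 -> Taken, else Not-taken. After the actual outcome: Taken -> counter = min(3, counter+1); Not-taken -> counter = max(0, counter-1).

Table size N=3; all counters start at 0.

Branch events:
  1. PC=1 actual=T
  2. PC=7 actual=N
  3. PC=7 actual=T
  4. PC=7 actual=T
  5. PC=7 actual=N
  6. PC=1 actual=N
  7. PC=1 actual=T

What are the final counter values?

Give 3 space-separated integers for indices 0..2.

Answer: 0 1 0

Derivation:
Ev 1: PC=1 idx=1 pred=N actual=T -> ctr[1]=1
Ev 2: PC=7 idx=1 pred=N actual=N -> ctr[1]=0
Ev 3: PC=7 idx=1 pred=N actual=T -> ctr[1]=1
Ev 4: PC=7 idx=1 pred=N actual=T -> ctr[1]=2
Ev 5: PC=7 idx=1 pred=T actual=N -> ctr[1]=1
Ev 6: PC=1 idx=1 pred=N actual=N -> ctr[1]=0
Ev 7: PC=1 idx=1 pred=N actual=T -> ctr[1]=1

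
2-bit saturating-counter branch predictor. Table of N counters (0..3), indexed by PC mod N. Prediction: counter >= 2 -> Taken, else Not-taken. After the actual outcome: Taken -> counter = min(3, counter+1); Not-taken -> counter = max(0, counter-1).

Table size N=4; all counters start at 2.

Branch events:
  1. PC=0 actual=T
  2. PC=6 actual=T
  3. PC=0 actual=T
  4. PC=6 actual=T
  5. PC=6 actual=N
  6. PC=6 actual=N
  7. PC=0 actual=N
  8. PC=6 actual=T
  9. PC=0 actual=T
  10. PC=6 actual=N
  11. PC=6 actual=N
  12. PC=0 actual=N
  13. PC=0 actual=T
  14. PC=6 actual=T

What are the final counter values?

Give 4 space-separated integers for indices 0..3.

Answer: 3 2 1 2

Derivation:
Ev 1: PC=0 idx=0 pred=T actual=T -> ctr[0]=3
Ev 2: PC=6 idx=2 pred=T actual=T -> ctr[2]=3
Ev 3: PC=0 idx=0 pred=T actual=T -> ctr[0]=3
Ev 4: PC=6 idx=2 pred=T actual=T -> ctr[2]=3
Ev 5: PC=6 idx=2 pred=T actual=N -> ctr[2]=2
Ev 6: PC=6 idx=2 pred=T actual=N -> ctr[2]=1
Ev 7: PC=0 idx=0 pred=T actual=N -> ctr[0]=2
Ev 8: PC=6 idx=2 pred=N actual=T -> ctr[2]=2
Ev 9: PC=0 idx=0 pred=T actual=T -> ctr[0]=3
Ev 10: PC=6 idx=2 pred=T actual=N -> ctr[2]=1
Ev 11: PC=6 idx=2 pred=N actual=N -> ctr[2]=0
Ev 12: PC=0 idx=0 pred=T actual=N -> ctr[0]=2
Ev 13: PC=0 idx=0 pred=T actual=T -> ctr[0]=3
Ev 14: PC=6 idx=2 pred=N actual=T -> ctr[2]=1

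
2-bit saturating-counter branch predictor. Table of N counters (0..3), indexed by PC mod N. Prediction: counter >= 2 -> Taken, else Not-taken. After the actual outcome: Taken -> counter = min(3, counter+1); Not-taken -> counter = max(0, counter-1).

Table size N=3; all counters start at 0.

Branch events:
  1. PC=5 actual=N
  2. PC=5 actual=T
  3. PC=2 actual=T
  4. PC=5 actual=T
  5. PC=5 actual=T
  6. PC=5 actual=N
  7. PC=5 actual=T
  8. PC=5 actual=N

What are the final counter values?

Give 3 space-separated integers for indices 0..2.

Answer: 0 0 2

Derivation:
Ev 1: PC=5 idx=2 pred=N actual=N -> ctr[2]=0
Ev 2: PC=5 idx=2 pred=N actual=T -> ctr[2]=1
Ev 3: PC=2 idx=2 pred=N actual=T -> ctr[2]=2
Ev 4: PC=5 idx=2 pred=T actual=T -> ctr[2]=3
Ev 5: PC=5 idx=2 pred=T actual=T -> ctr[2]=3
Ev 6: PC=5 idx=2 pred=T actual=N -> ctr[2]=2
Ev 7: PC=5 idx=2 pred=T actual=T -> ctr[2]=3
Ev 8: PC=5 idx=2 pred=T actual=N -> ctr[2]=2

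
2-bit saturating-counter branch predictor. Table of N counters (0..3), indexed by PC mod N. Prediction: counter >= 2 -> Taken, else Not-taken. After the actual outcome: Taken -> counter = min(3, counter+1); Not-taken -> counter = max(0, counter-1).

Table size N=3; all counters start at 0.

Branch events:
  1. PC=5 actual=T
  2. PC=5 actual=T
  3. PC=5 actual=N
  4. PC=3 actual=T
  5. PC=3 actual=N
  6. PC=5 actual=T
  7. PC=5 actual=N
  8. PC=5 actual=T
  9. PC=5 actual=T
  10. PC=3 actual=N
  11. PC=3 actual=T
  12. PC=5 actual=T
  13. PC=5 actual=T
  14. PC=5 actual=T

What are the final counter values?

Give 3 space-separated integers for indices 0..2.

Answer: 1 0 3

Derivation:
Ev 1: PC=5 idx=2 pred=N actual=T -> ctr[2]=1
Ev 2: PC=5 idx=2 pred=N actual=T -> ctr[2]=2
Ev 3: PC=5 idx=2 pred=T actual=N -> ctr[2]=1
Ev 4: PC=3 idx=0 pred=N actual=T -> ctr[0]=1
Ev 5: PC=3 idx=0 pred=N actual=N -> ctr[0]=0
Ev 6: PC=5 idx=2 pred=N actual=T -> ctr[2]=2
Ev 7: PC=5 idx=2 pred=T actual=N -> ctr[2]=1
Ev 8: PC=5 idx=2 pred=N actual=T -> ctr[2]=2
Ev 9: PC=5 idx=2 pred=T actual=T -> ctr[2]=3
Ev 10: PC=3 idx=0 pred=N actual=N -> ctr[0]=0
Ev 11: PC=3 idx=0 pred=N actual=T -> ctr[0]=1
Ev 12: PC=5 idx=2 pred=T actual=T -> ctr[2]=3
Ev 13: PC=5 idx=2 pred=T actual=T -> ctr[2]=3
Ev 14: PC=5 idx=2 pred=T actual=T -> ctr[2]=3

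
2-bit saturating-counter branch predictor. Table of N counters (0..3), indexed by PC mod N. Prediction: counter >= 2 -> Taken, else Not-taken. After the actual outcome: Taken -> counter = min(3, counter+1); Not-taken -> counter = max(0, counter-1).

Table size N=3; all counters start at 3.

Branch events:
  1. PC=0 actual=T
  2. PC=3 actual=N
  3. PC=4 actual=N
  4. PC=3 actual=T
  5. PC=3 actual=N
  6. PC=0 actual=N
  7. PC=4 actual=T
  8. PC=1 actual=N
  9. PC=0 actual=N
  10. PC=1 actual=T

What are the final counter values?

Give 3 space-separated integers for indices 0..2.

Ev 1: PC=0 idx=0 pred=T actual=T -> ctr[0]=3
Ev 2: PC=3 idx=0 pred=T actual=N -> ctr[0]=2
Ev 3: PC=4 idx=1 pred=T actual=N -> ctr[1]=2
Ev 4: PC=3 idx=0 pred=T actual=T -> ctr[0]=3
Ev 5: PC=3 idx=0 pred=T actual=N -> ctr[0]=2
Ev 6: PC=0 idx=0 pred=T actual=N -> ctr[0]=1
Ev 7: PC=4 idx=1 pred=T actual=T -> ctr[1]=3
Ev 8: PC=1 idx=1 pred=T actual=N -> ctr[1]=2
Ev 9: PC=0 idx=0 pred=N actual=N -> ctr[0]=0
Ev 10: PC=1 idx=1 pred=T actual=T -> ctr[1]=3

Answer: 0 3 3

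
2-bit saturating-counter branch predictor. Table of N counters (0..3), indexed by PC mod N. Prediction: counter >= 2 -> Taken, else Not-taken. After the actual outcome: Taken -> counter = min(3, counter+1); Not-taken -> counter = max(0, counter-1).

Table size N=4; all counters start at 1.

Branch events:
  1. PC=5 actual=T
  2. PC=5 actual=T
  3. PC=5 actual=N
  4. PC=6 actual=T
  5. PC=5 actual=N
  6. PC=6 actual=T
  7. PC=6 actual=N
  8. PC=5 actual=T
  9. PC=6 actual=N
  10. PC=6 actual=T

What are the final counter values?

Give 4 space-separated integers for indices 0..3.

Ev 1: PC=5 idx=1 pred=N actual=T -> ctr[1]=2
Ev 2: PC=5 idx=1 pred=T actual=T -> ctr[1]=3
Ev 3: PC=5 idx=1 pred=T actual=N -> ctr[1]=2
Ev 4: PC=6 idx=2 pred=N actual=T -> ctr[2]=2
Ev 5: PC=5 idx=1 pred=T actual=N -> ctr[1]=1
Ev 6: PC=6 idx=2 pred=T actual=T -> ctr[2]=3
Ev 7: PC=6 idx=2 pred=T actual=N -> ctr[2]=2
Ev 8: PC=5 idx=1 pred=N actual=T -> ctr[1]=2
Ev 9: PC=6 idx=2 pred=T actual=N -> ctr[2]=1
Ev 10: PC=6 idx=2 pred=N actual=T -> ctr[2]=2

Answer: 1 2 2 1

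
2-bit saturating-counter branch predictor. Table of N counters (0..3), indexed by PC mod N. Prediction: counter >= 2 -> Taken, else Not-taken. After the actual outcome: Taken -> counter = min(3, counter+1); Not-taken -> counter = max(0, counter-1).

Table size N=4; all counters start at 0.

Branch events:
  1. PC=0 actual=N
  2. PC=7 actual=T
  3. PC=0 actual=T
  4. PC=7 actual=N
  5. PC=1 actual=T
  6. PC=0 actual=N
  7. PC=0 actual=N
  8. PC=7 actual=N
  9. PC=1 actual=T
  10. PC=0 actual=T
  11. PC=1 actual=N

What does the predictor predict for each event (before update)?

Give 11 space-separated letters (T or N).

Answer: N N N N N N N N N N T

Derivation:
Ev 1: PC=0 idx=0 pred=N actual=N -> ctr[0]=0
Ev 2: PC=7 idx=3 pred=N actual=T -> ctr[3]=1
Ev 3: PC=0 idx=0 pred=N actual=T -> ctr[0]=1
Ev 4: PC=7 idx=3 pred=N actual=N -> ctr[3]=0
Ev 5: PC=1 idx=1 pred=N actual=T -> ctr[1]=1
Ev 6: PC=0 idx=0 pred=N actual=N -> ctr[0]=0
Ev 7: PC=0 idx=0 pred=N actual=N -> ctr[0]=0
Ev 8: PC=7 idx=3 pred=N actual=N -> ctr[3]=0
Ev 9: PC=1 idx=1 pred=N actual=T -> ctr[1]=2
Ev 10: PC=0 idx=0 pred=N actual=T -> ctr[0]=1
Ev 11: PC=1 idx=1 pred=T actual=N -> ctr[1]=1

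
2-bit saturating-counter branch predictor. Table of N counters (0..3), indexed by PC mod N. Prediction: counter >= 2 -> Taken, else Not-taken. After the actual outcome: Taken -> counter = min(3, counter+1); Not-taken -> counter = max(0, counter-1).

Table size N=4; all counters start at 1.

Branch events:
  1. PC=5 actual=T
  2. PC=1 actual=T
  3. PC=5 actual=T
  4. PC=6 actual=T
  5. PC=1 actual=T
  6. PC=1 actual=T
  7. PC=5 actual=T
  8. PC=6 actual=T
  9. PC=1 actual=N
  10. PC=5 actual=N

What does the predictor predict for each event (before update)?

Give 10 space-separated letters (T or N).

Answer: N T T N T T T T T T

Derivation:
Ev 1: PC=5 idx=1 pred=N actual=T -> ctr[1]=2
Ev 2: PC=1 idx=1 pred=T actual=T -> ctr[1]=3
Ev 3: PC=5 idx=1 pred=T actual=T -> ctr[1]=3
Ev 4: PC=6 idx=2 pred=N actual=T -> ctr[2]=2
Ev 5: PC=1 idx=1 pred=T actual=T -> ctr[1]=3
Ev 6: PC=1 idx=1 pred=T actual=T -> ctr[1]=3
Ev 7: PC=5 idx=1 pred=T actual=T -> ctr[1]=3
Ev 8: PC=6 idx=2 pred=T actual=T -> ctr[2]=3
Ev 9: PC=1 idx=1 pred=T actual=N -> ctr[1]=2
Ev 10: PC=5 idx=1 pred=T actual=N -> ctr[1]=1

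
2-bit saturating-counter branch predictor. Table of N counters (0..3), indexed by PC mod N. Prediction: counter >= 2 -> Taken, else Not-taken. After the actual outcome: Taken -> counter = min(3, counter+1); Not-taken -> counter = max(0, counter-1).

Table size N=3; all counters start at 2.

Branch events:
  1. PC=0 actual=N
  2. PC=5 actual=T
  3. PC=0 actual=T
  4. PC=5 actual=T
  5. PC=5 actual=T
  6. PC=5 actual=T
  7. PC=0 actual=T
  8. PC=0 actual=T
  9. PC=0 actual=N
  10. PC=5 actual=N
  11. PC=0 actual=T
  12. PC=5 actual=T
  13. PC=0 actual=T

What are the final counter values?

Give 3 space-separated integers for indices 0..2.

Ev 1: PC=0 idx=0 pred=T actual=N -> ctr[0]=1
Ev 2: PC=5 idx=2 pred=T actual=T -> ctr[2]=3
Ev 3: PC=0 idx=0 pred=N actual=T -> ctr[0]=2
Ev 4: PC=5 idx=2 pred=T actual=T -> ctr[2]=3
Ev 5: PC=5 idx=2 pred=T actual=T -> ctr[2]=3
Ev 6: PC=5 idx=2 pred=T actual=T -> ctr[2]=3
Ev 7: PC=0 idx=0 pred=T actual=T -> ctr[0]=3
Ev 8: PC=0 idx=0 pred=T actual=T -> ctr[0]=3
Ev 9: PC=0 idx=0 pred=T actual=N -> ctr[0]=2
Ev 10: PC=5 idx=2 pred=T actual=N -> ctr[2]=2
Ev 11: PC=0 idx=0 pred=T actual=T -> ctr[0]=3
Ev 12: PC=5 idx=2 pred=T actual=T -> ctr[2]=3
Ev 13: PC=0 idx=0 pred=T actual=T -> ctr[0]=3

Answer: 3 2 3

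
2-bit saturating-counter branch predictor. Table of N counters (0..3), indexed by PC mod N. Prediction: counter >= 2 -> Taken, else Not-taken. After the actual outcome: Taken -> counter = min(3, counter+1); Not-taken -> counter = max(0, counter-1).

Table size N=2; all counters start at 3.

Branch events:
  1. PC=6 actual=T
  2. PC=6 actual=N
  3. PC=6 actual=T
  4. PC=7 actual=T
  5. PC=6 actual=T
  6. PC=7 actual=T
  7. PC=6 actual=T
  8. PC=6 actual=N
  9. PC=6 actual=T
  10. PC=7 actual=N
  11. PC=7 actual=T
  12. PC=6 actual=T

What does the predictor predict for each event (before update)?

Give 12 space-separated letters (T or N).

Answer: T T T T T T T T T T T T

Derivation:
Ev 1: PC=6 idx=0 pred=T actual=T -> ctr[0]=3
Ev 2: PC=6 idx=0 pred=T actual=N -> ctr[0]=2
Ev 3: PC=6 idx=0 pred=T actual=T -> ctr[0]=3
Ev 4: PC=7 idx=1 pred=T actual=T -> ctr[1]=3
Ev 5: PC=6 idx=0 pred=T actual=T -> ctr[0]=3
Ev 6: PC=7 idx=1 pred=T actual=T -> ctr[1]=3
Ev 7: PC=6 idx=0 pred=T actual=T -> ctr[0]=3
Ev 8: PC=6 idx=0 pred=T actual=N -> ctr[0]=2
Ev 9: PC=6 idx=0 pred=T actual=T -> ctr[0]=3
Ev 10: PC=7 idx=1 pred=T actual=N -> ctr[1]=2
Ev 11: PC=7 idx=1 pred=T actual=T -> ctr[1]=3
Ev 12: PC=6 idx=0 pred=T actual=T -> ctr[0]=3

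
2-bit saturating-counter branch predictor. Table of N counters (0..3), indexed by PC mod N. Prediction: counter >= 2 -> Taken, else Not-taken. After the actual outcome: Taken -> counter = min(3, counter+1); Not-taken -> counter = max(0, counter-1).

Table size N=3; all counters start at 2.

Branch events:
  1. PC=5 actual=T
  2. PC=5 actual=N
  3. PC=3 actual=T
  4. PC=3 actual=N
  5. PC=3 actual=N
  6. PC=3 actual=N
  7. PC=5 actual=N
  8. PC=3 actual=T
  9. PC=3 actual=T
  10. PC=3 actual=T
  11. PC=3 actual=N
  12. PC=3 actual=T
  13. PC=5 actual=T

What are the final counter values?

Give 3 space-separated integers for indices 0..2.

Answer: 3 2 2

Derivation:
Ev 1: PC=5 idx=2 pred=T actual=T -> ctr[2]=3
Ev 2: PC=5 idx=2 pred=T actual=N -> ctr[2]=2
Ev 3: PC=3 idx=0 pred=T actual=T -> ctr[0]=3
Ev 4: PC=3 idx=0 pred=T actual=N -> ctr[0]=2
Ev 5: PC=3 idx=0 pred=T actual=N -> ctr[0]=1
Ev 6: PC=3 idx=0 pred=N actual=N -> ctr[0]=0
Ev 7: PC=5 idx=2 pred=T actual=N -> ctr[2]=1
Ev 8: PC=3 idx=0 pred=N actual=T -> ctr[0]=1
Ev 9: PC=3 idx=0 pred=N actual=T -> ctr[0]=2
Ev 10: PC=3 idx=0 pred=T actual=T -> ctr[0]=3
Ev 11: PC=3 idx=0 pred=T actual=N -> ctr[0]=2
Ev 12: PC=3 idx=0 pred=T actual=T -> ctr[0]=3
Ev 13: PC=5 idx=2 pred=N actual=T -> ctr[2]=2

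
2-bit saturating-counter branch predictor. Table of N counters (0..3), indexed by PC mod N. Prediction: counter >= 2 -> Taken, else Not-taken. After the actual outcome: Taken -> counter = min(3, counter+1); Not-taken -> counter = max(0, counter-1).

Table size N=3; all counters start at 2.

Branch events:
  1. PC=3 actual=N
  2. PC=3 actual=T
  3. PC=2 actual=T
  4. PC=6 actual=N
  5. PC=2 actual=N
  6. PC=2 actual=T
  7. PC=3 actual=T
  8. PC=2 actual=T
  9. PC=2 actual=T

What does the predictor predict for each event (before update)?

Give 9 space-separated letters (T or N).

Ev 1: PC=3 idx=0 pred=T actual=N -> ctr[0]=1
Ev 2: PC=3 idx=0 pred=N actual=T -> ctr[0]=2
Ev 3: PC=2 idx=2 pred=T actual=T -> ctr[2]=3
Ev 4: PC=6 idx=0 pred=T actual=N -> ctr[0]=1
Ev 5: PC=2 idx=2 pred=T actual=N -> ctr[2]=2
Ev 6: PC=2 idx=2 pred=T actual=T -> ctr[2]=3
Ev 7: PC=3 idx=0 pred=N actual=T -> ctr[0]=2
Ev 8: PC=2 idx=2 pred=T actual=T -> ctr[2]=3
Ev 9: PC=2 idx=2 pred=T actual=T -> ctr[2]=3

Answer: T N T T T T N T T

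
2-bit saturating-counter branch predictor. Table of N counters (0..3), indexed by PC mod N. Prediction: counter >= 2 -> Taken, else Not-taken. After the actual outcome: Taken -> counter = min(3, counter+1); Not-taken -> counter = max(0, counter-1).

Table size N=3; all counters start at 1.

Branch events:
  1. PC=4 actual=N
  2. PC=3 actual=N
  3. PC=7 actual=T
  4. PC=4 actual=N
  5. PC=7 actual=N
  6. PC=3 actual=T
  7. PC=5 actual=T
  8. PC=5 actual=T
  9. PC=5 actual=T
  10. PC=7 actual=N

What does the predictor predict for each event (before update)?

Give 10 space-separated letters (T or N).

Ev 1: PC=4 idx=1 pred=N actual=N -> ctr[1]=0
Ev 2: PC=3 idx=0 pred=N actual=N -> ctr[0]=0
Ev 3: PC=7 idx=1 pred=N actual=T -> ctr[1]=1
Ev 4: PC=4 idx=1 pred=N actual=N -> ctr[1]=0
Ev 5: PC=7 idx=1 pred=N actual=N -> ctr[1]=0
Ev 6: PC=3 idx=0 pred=N actual=T -> ctr[0]=1
Ev 7: PC=5 idx=2 pred=N actual=T -> ctr[2]=2
Ev 8: PC=5 idx=2 pred=T actual=T -> ctr[2]=3
Ev 9: PC=5 idx=2 pred=T actual=T -> ctr[2]=3
Ev 10: PC=7 idx=1 pred=N actual=N -> ctr[1]=0

Answer: N N N N N N N T T N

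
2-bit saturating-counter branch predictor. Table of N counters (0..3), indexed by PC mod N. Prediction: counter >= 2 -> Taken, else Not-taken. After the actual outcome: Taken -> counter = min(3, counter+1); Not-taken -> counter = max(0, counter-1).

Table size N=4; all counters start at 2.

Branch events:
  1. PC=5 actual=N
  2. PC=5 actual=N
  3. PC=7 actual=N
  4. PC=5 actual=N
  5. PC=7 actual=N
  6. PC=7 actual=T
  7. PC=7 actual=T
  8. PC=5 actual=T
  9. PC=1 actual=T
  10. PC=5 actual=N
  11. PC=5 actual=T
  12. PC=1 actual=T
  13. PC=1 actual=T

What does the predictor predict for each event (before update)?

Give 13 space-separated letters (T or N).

Ev 1: PC=5 idx=1 pred=T actual=N -> ctr[1]=1
Ev 2: PC=5 idx=1 pred=N actual=N -> ctr[1]=0
Ev 3: PC=7 idx=3 pred=T actual=N -> ctr[3]=1
Ev 4: PC=5 idx=1 pred=N actual=N -> ctr[1]=0
Ev 5: PC=7 idx=3 pred=N actual=N -> ctr[3]=0
Ev 6: PC=7 idx=3 pred=N actual=T -> ctr[3]=1
Ev 7: PC=7 idx=3 pred=N actual=T -> ctr[3]=2
Ev 8: PC=5 idx=1 pred=N actual=T -> ctr[1]=1
Ev 9: PC=1 idx=1 pred=N actual=T -> ctr[1]=2
Ev 10: PC=5 idx=1 pred=T actual=N -> ctr[1]=1
Ev 11: PC=5 idx=1 pred=N actual=T -> ctr[1]=2
Ev 12: PC=1 idx=1 pred=T actual=T -> ctr[1]=3
Ev 13: PC=1 idx=1 pred=T actual=T -> ctr[1]=3

Answer: T N T N N N N N N T N T T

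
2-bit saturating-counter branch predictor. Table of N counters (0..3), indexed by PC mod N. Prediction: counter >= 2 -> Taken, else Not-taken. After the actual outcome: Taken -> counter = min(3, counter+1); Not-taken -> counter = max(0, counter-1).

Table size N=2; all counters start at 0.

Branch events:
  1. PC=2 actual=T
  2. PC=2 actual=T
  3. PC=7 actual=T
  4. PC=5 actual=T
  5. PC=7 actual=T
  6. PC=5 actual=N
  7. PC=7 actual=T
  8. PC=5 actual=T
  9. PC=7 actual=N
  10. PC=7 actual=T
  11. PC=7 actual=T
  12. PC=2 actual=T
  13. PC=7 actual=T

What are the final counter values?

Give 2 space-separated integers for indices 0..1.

Answer: 3 3

Derivation:
Ev 1: PC=2 idx=0 pred=N actual=T -> ctr[0]=1
Ev 2: PC=2 idx=0 pred=N actual=T -> ctr[0]=2
Ev 3: PC=7 idx=1 pred=N actual=T -> ctr[1]=1
Ev 4: PC=5 idx=1 pred=N actual=T -> ctr[1]=2
Ev 5: PC=7 idx=1 pred=T actual=T -> ctr[1]=3
Ev 6: PC=5 idx=1 pred=T actual=N -> ctr[1]=2
Ev 7: PC=7 idx=1 pred=T actual=T -> ctr[1]=3
Ev 8: PC=5 idx=1 pred=T actual=T -> ctr[1]=3
Ev 9: PC=7 idx=1 pred=T actual=N -> ctr[1]=2
Ev 10: PC=7 idx=1 pred=T actual=T -> ctr[1]=3
Ev 11: PC=7 idx=1 pred=T actual=T -> ctr[1]=3
Ev 12: PC=2 idx=0 pred=T actual=T -> ctr[0]=3
Ev 13: PC=7 idx=1 pred=T actual=T -> ctr[1]=3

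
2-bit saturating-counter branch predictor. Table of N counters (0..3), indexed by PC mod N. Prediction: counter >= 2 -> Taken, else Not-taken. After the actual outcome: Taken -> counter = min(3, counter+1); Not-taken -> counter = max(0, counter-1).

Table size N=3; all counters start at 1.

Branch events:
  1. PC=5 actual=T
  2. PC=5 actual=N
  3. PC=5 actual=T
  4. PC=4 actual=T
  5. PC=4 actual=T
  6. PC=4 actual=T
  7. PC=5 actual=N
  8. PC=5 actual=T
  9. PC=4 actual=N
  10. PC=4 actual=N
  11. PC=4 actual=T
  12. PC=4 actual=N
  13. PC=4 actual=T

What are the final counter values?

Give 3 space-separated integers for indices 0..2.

Answer: 1 2 2

Derivation:
Ev 1: PC=5 idx=2 pred=N actual=T -> ctr[2]=2
Ev 2: PC=5 idx=2 pred=T actual=N -> ctr[2]=1
Ev 3: PC=5 idx=2 pred=N actual=T -> ctr[2]=2
Ev 4: PC=4 idx=1 pred=N actual=T -> ctr[1]=2
Ev 5: PC=4 idx=1 pred=T actual=T -> ctr[1]=3
Ev 6: PC=4 idx=1 pred=T actual=T -> ctr[1]=3
Ev 7: PC=5 idx=2 pred=T actual=N -> ctr[2]=1
Ev 8: PC=5 idx=2 pred=N actual=T -> ctr[2]=2
Ev 9: PC=4 idx=1 pred=T actual=N -> ctr[1]=2
Ev 10: PC=4 idx=1 pred=T actual=N -> ctr[1]=1
Ev 11: PC=4 idx=1 pred=N actual=T -> ctr[1]=2
Ev 12: PC=4 idx=1 pred=T actual=N -> ctr[1]=1
Ev 13: PC=4 idx=1 pred=N actual=T -> ctr[1]=2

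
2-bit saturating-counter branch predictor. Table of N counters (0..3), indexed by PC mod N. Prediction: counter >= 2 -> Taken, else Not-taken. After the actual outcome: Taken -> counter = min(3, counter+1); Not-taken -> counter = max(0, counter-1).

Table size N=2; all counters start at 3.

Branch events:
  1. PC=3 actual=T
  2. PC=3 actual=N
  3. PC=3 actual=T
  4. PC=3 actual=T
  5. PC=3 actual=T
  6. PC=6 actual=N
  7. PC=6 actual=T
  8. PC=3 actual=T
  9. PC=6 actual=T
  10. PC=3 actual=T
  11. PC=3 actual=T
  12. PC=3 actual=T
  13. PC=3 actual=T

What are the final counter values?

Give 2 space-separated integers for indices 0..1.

Answer: 3 3

Derivation:
Ev 1: PC=3 idx=1 pred=T actual=T -> ctr[1]=3
Ev 2: PC=3 idx=1 pred=T actual=N -> ctr[1]=2
Ev 3: PC=3 idx=1 pred=T actual=T -> ctr[1]=3
Ev 4: PC=3 idx=1 pred=T actual=T -> ctr[1]=3
Ev 5: PC=3 idx=1 pred=T actual=T -> ctr[1]=3
Ev 6: PC=6 idx=0 pred=T actual=N -> ctr[0]=2
Ev 7: PC=6 idx=0 pred=T actual=T -> ctr[0]=3
Ev 8: PC=3 idx=1 pred=T actual=T -> ctr[1]=3
Ev 9: PC=6 idx=0 pred=T actual=T -> ctr[0]=3
Ev 10: PC=3 idx=1 pred=T actual=T -> ctr[1]=3
Ev 11: PC=3 idx=1 pred=T actual=T -> ctr[1]=3
Ev 12: PC=3 idx=1 pred=T actual=T -> ctr[1]=3
Ev 13: PC=3 idx=1 pred=T actual=T -> ctr[1]=3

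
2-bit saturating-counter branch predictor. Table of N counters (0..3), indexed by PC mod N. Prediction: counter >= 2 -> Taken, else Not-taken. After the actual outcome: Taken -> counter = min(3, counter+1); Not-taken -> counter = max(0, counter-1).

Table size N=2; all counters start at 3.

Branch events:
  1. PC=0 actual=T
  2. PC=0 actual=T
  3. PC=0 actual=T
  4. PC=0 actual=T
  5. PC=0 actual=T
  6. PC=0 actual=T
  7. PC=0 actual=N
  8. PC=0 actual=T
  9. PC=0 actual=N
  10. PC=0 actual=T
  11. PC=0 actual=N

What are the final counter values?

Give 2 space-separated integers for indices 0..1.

Ev 1: PC=0 idx=0 pred=T actual=T -> ctr[0]=3
Ev 2: PC=0 idx=0 pred=T actual=T -> ctr[0]=3
Ev 3: PC=0 idx=0 pred=T actual=T -> ctr[0]=3
Ev 4: PC=0 idx=0 pred=T actual=T -> ctr[0]=3
Ev 5: PC=0 idx=0 pred=T actual=T -> ctr[0]=3
Ev 6: PC=0 idx=0 pred=T actual=T -> ctr[0]=3
Ev 7: PC=0 idx=0 pred=T actual=N -> ctr[0]=2
Ev 8: PC=0 idx=0 pred=T actual=T -> ctr[0]=3
Ev 9: PC=0 idx=0 pred=T actual=N -> ctr[0]=2
Ev 10: PC=0 idx=0 pred=T actual=T -> ctr[0]=3
Ev 11: PC=0 idx=0 pred=T actual=N -> ctr[0]=2

Answer: 2 3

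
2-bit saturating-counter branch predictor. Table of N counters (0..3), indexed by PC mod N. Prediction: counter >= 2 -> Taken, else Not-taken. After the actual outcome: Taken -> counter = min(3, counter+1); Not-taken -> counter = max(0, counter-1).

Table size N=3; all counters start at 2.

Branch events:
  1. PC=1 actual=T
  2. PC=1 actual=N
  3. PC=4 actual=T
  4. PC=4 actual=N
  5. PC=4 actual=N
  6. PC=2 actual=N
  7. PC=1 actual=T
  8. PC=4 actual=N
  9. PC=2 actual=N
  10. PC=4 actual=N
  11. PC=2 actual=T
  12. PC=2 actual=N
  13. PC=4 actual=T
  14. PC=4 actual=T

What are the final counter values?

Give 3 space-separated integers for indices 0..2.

Ev 1: PC=1 idx=1 pred=T actual=T -> ctr[1]=3
Ev 2: PC=1 idx=1 pred=T actual=N -> ctr[1]=2
Ev 3: PC=4 idx=1 pred=T actual=T -> ctr[1]=3
Ev 4: PC=4 idx=1 pred=T actual=N -> ctr[1]=2
Ev 5: PC=4 idx=1 pred=T actual=N -> ctr[1]=1
Ev 6: PC=2 idx=2 pred=T actual=N -> ctr[2]=1
Ev 7: PC=1 idx=1 pred=N actual=T -> ctr[1]=2
Ev 8: PC=4 idx=1 pred=T actual=N -> ctr[1]=1
Ev 9: PC=2 idx=2 pred=N actual=N -> ctr[2]=0
Ev 10: PC=4 idx=1 pred=N actual=N -> ctr[1]=0
Ev 11: PC=2 idx=2 pred=N actual=T -> ctr[2]=1
Ev 12: PC=2 idx=2 pred=N actual=N -> ctr[2]=0
Ev 13: PC=4 idx=1 pred=N actual=T -> ctr[1]=1
Ev 14: PC=4 idx=1 pred=N actual=T -> ctr[1]=2

Answer: 2 2 0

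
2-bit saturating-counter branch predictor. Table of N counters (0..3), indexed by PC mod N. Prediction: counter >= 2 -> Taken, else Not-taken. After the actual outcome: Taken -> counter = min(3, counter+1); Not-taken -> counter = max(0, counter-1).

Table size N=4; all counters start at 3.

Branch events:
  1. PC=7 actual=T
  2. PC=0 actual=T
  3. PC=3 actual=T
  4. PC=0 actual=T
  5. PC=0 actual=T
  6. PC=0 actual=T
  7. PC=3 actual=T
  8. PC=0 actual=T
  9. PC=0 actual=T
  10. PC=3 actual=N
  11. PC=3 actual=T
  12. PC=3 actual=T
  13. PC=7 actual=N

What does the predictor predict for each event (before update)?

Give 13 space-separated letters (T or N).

Answer: T T T T T T T T T T T T T

Derivation:
Ev 1: PC=7 idx=3 pred=T actual=T -> ctr[3]=3
Ev 2: PC=0 idx=0 pred=T actual=T -> ctr[0]=3
Ev 3: PC=3 idx=3 pred=T actual=T -> ctr[3]=3
Ev 4: PC=0 idx=0 pred=T actual=T -> ctr[0]=3
Ev 5: PC=0 idx=0 pred=T actual=T -> ctr[0]=3
Ev 6: PC=0 idx=0 pred=T actual=T -> ctr[0]=3
Ev 7: PC=3 idx=3 pred=T actual=T -> ctr[3]=3
Ev 8: PC=0 idx=0 pred=T actual=T -> ctr[0]=3
Ev 9: PC=0 idx=0 pred=T actual=T -> ctr[0]=3
Ev 10: PC=3 idx=3 pred=T actual=N -> ctr[3]=2
Ev 11: PC=3 idx=3 pred=T actual=T -> ctr[3]=3
Ev 12: PC=3 idx=3 pred=T actual=T -> ctr[3]=3
Ev 13: PC=7 idx=3 pred=T actual=N -> ctr[3]=2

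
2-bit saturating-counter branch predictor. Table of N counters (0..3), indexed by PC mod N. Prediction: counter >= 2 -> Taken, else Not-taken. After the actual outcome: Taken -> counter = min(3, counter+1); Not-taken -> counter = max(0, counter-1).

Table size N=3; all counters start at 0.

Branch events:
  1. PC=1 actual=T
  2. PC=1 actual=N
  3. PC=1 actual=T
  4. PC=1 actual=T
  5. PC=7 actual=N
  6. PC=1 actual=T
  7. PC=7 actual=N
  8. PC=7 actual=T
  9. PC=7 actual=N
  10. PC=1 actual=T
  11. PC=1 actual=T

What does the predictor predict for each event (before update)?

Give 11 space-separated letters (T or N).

Answer: N N N N T N T N T N T

Derivation:
Ev 1: PC=1 idx=1 pred=N actual=T -> ctr[1]=1
Ev 2: PC=1 idx=1 pred=N actual=N -> ctr[1]=0
Ev 3: PC=1 idx=1 pred=N actual=T -> ctr[1]=1
Ev 4: PC=1 idx=1 pred=N actual=T -> ctr[1]=2
Ev 5: PC=7 idx=1 pred=T actual=N -> ctr[1]=1
Ev 6: PC=1 idx=1 pred=N actual=T -> ctr[1]=2
Ev 7: PC=7 idx=1 pred=T actual=N -> ctr[1]=1
Ev 8: PC=7 idx=1 pred=N actual=T -> ctr[1]=2
Ev 9: PC=7 idx=1 pred=T actual=N -> ctr[1]=1
Ev 10: PC=1 idx=1 pred=N actual=T -> ctr[1]=2
Ev 11: PC=1 idx=1 pred=T actual=T -> ctr[1]=3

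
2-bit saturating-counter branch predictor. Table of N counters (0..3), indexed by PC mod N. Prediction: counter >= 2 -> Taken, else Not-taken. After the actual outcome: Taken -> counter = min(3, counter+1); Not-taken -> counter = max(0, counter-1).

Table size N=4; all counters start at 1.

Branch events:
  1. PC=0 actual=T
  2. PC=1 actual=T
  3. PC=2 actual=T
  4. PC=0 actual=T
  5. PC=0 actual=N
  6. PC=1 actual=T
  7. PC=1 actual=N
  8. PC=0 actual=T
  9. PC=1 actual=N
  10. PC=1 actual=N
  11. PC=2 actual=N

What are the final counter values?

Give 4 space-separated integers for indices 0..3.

Answer: 3 0 1 1

Derivation:
Ev 1: PC=0 idx=0 pred=N actual=T -> ctr[0]=2
Ev 2: PC=1 idx=1 pred=N actual=T -> ctr[1]=2
Ev 3: PC=2 idx=2 pred=N actual=T -> ctr[2]=2
Ev 4: PC=0 idx=0 pred=T actual=T -> ctr[0]=3
Ev 5: PC=0 idx=0 pred=T actual=N -> ctr[0]=2
Ev 6: PC=1 idx=1 pred=T actual=T -> ctr[1]=3
Ev 7: PC=1 idx=1 pred=T actual=N -> ctr[1]=2
Ev 8: PC=0 idx=0 pred=T actual=T -> ctr[0]=3
Ev 9: PC=1 idx=1 pred=T actual=N -> ctr[1]=1
Ev 10: PC=1 idx=1 pred=N actual=N -> ctr[1]=0
Ev 11: PC=2 idx=2 pred=T actual=N -> ctr[2]=1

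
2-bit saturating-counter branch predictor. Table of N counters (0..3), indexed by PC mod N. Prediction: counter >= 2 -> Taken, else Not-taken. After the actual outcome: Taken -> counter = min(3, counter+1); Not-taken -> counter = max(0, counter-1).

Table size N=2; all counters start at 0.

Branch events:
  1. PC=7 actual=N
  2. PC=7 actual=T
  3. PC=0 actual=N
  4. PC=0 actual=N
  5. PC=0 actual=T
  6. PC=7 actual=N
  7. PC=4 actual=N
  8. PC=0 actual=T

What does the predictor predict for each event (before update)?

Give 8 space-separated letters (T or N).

Answer: N N N N N N N N

Derivation:
Ev 1: PC=7 idx=1 pred=N actual=N -> ctr[1]=0
Ev 2: PC=7 idx=1 pred=N actual=T -> ctr[1]=1
Ev 3: PC=0 idx=0 pred=N actual=N -> ctr[0]=0
Ev 4: PC=0 idx=0 pred=N actual=N -> ctr[0]=0
Ev 5: PC=0 idx=0 pred=N actual=T -> ctr[0]=1
Ev 6: PC=7 idx=1 pred=N actual=N -> ctr[1]=0
Ev 7: PC=4 idx=0 pred=N actual=N -> ctr[0]=0
Ev 8: PC=0 idx=0 pred=N actual=T -> ctr[0]=1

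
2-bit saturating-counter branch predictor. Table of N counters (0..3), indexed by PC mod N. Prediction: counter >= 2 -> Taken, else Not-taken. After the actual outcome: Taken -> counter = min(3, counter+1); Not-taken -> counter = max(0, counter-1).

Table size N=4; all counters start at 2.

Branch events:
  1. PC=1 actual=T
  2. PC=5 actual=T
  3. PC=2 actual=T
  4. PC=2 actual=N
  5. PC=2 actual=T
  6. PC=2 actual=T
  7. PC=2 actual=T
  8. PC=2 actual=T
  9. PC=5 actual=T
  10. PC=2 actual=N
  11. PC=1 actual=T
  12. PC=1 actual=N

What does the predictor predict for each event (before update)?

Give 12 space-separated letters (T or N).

Answer: T T T T T T T T T T T T

Derivation:
Ev 1: PC=1 idx=1 pred=T actual=T -> ctr[1]=3
Ev 2: PC=5 idx=1 pred=T actual=T -> ctr[1]=3
Ev 3: PC=2 idx=2 pred=T actual=T -> ctr[2]=3
Ev 4: PC=2 idx=2 pred=T actual=N -> ctr[2]=2
Ev 5: PC=2 idx=2 pred=T actual=T -> ctr[2]=3
Ev 6: PC=2 idx=2 pred=T actual=T -> ctr[2]=3
Ev 7: PC=2 idx=2 pred=T actual=T -> ctr[2]=3
Ev 8: PC=2 idx=2 pred=T actual=T -> ctr[2]=3
Ev 9: PC=5 idx=1 pred=T actual=T -> ctr[1]=3
Ev 10: PC=2 idx=2 pred=T actual=N -> ctr[2]=2
Ev 11: PC=1 idx=1 pred=T actual=T -> ctr[1]=3
Ev 12: PC=1 idx=1 pred=T actual=N -> ctr[1]=2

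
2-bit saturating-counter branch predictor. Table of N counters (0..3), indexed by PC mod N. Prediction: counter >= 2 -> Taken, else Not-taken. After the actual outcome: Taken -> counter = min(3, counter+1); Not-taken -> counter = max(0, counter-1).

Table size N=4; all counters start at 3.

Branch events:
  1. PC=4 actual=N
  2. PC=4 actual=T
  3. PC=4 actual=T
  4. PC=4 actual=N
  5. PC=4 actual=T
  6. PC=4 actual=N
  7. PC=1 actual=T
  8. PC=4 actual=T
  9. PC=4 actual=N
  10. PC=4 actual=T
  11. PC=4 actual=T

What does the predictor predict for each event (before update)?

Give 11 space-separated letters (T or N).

Ev 1: PC=4 idx=0 pred=T actual=N -> ctr[0]=2
Ev 2: PC=4 idx=0 pred=T actual=T -> ctr[0]=3
Ev 3: PC=4 idx=0 pred=T actual=T -> ctr[0]=3
Ev 4: PC=4 idx=0 pred=T actual=N -> ctr[0]=2
Ev 5: PC=4 idx=0 pred=T actual=T -> ctr[0]=3
Ev 6: PC=4 idx=0 pred=T actual=N -> ctr[0]=2
Ev 7: PC=1 idx=1 pred=T actual=T -> ctr[1]=3
Ev 8: PC=4 idx=0 pred=T actual=T -> ctr[0]=3
Ev 9: PC=4 idx=0 pred=T actual=N -> ctr[0]=2
Ev 10: PC=4 idx=0 pred=T actual=T -> ctr[0]=3
Ev 11: PC=4 idx=0 pred=T actual=T -> ctr[0]=3

Answer: T T T T T T T T T T T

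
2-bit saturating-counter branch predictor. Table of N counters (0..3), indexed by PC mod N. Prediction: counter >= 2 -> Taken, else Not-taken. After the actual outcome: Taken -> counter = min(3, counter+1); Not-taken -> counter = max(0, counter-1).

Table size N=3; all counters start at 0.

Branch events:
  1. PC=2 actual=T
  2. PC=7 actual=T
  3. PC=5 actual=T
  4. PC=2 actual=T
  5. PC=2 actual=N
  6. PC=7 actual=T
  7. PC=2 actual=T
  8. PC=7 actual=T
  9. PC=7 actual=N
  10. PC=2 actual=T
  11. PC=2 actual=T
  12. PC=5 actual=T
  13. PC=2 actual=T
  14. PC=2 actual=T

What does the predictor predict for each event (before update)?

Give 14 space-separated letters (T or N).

Answer: N N N T T N T T T T T T T T

Derivation:
Ev 1: PC=2 idx=2 pred=N actual=T -> ctr[2]=1
Ev 2: PC=7 idx=1 pred=N actual=T -> ctr[1]=1
Ev 3: PC=5 idx=2 pred=N actual=T -> ctr[2]=2
Ev 4: PC=2 idx=2 pred=T actual=T -> ctr[2]=3
Ev 5: PC=2 idx=2 pred=T actual=N -> ctr[2]=2
Ev 6: PC=7 idx=1 pred=N actual=T -> ctr[1]=2
Ev 7: PC=2 idx=2 pred=T actual=T -> ctr[2]=3
Ev 8: PC=7 idx=1 pred=T actual=T -> ctr[1]=3
Ev 9: PC=7 idx=1 pred=T actual=N -> ctr[1]=2
Ev 10: PC=2 idx=2 pred=T actual=T -> ctr[2]=3
Ev 11: PC=2 idx=2 pred=T actual=T -> ctr[2]=3
Ev 12: PC=5 idx=2 pred=T actual=T -> ctr[2]=3
Ev 13: PC=2 idx=2 pred=T actual=T -> ctr[2]=3
Ev 14: PC=2 idx=2 pred=T actual=T -> ctr[2]=3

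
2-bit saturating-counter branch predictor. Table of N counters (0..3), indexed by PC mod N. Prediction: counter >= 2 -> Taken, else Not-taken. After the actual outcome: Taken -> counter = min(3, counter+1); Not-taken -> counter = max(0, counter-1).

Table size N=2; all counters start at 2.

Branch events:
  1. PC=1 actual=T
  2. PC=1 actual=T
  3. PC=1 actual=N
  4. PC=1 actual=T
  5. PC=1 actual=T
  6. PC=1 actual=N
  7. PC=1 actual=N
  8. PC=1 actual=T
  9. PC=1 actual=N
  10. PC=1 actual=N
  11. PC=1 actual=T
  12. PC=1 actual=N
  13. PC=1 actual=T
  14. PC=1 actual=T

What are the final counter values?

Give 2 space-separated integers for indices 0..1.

Answer: 2 2

Derivation:
Ev 1: PC=1 idx=1 pred=T actual=T -> ctr[1]=3
Ev 2: PC=1 idx=1 pred=T actual=T -> ctr[1]=3
Ev 3: PC=1 idx=1 pred=T actual=N -> ctr[1]=2
Ev 4: PC=1 idx=1 pred=T actual=T -> ctr[1]=3
Ev 5: PC=1 idx=1 pred=T actual=T -> ctr[1]=3
Ev 6: PC=1 idx=1 pred=T actual=N -> ctr[1]=2
Ev 7: PC=1 idx=1 pred=T actual=N -> ctr[1]=1
Ev 8: PC=1 idx=1 pred=N actual=T -> ctr[1]=2
Ev 9: PC=1 idx=1 pred=T actual=N -> ctr[1]=1
Ev 10: PC=1 idx=1 pred=N actual=N -> ctr[1]=0
Ev 11: PC=1 idx=1 pred=N actual=T -> ctr[1]=1
Ev 12: PC=1 idx=1 pred=N actual=N -> ctr[1]=0
Ev 13: PC=1 idx=1 pred=N actual=T -> ctr[1]=1
Ev 14: PC=1 idx=1 pred=N actual=T -> ctr[1]=2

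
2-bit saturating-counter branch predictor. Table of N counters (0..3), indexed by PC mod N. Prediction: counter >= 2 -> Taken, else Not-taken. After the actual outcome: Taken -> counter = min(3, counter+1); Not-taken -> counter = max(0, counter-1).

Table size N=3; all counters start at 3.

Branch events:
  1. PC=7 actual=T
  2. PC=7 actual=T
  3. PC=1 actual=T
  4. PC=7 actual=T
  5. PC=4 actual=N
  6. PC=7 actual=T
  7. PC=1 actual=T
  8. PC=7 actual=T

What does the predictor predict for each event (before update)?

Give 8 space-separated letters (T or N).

Ev 1: PC=7 idx=1 pred=T actual=T -> ctr[1]=3
Ev 2: PC=7 idx=1 pred=T actual=T -> ctr[1]=3
Ev 3: PC=1 idx=1 pred=T actual=T -> ctr[1]=3
Ev 4: PC=7 idx=1 pred=T actual=T -> ctr[1]=3
Ev 5: PC=4 idx=1 pred=T actual=N -> ctr[1]=2
Ev 6: PC=7 idx=1 pred=T actual=T -> ctr[1]=3
Ev 7: PC=1 idx=1 pred=T actual=T -> ctr[1]=3
Ev 8: PC=7 idx=1 pred=T actual=T -> ctr[1]=3

Answer: T T T T T T T T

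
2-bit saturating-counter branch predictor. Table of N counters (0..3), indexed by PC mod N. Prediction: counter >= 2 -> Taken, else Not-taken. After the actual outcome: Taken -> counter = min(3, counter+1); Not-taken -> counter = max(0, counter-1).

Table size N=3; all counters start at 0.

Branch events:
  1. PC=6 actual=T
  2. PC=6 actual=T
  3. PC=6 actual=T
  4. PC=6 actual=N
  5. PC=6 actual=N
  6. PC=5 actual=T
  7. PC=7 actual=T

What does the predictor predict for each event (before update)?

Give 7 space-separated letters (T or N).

Answer: N N T T T N N

Derivation:
Ev 1: PC=6 idx=0 pred=N actual=T -> ctr[0]=1
Ev 2: PC=6 idx=0 pred=N actual=T -> ctr[0]=2
Ev 3: PC=6 idx=0 pred=T actual=T -> ctr[0]=3
Ev 4: PC=6 idx=0 pred=T actual=N -> ctr[0]=2
Ev 5: PC=6 idx=0 pred=T actual=N -> ctr[0]=1
Ev 6: PC=5 idx=2 pred=N actual=T -> ctr[2]=1
Ev 7: PC=7 idx=1 pred=N actual=T -> ctr[1]=1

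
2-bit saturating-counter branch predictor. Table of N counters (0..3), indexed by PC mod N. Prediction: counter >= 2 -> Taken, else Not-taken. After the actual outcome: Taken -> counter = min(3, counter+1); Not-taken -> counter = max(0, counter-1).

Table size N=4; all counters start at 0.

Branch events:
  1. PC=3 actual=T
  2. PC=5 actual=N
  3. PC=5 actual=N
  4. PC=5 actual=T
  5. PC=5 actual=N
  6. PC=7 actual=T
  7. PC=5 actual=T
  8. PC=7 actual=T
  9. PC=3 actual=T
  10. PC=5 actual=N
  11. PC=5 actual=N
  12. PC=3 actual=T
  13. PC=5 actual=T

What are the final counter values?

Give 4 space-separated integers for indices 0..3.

Answer: 0 1 0 3

Derivation:
Ev 1: PC=3 idx=3 pred=N actual=T -> ctr[3]=1
Ev 2: PC=5 idx=1 pred=N actual=N -> ctr[1]=0
Ev 3: PC=5 idx=1 pred=N actual=N -> ctr[1]=0
Ev 4: PC=5 idx=1 pred=N actual=T -> ctr[1]=1
Ev 5: PC=5 idx=1 pred=N actual=N -> ctr[1]=0
Ev 6: PC=7 idx=3 pred=N actual=T -> ctr[3]=2
Ev 7: PC=5 idx=1 pred=N actual=T -> ctr[1]=1
Ev 8: PC=7 idx=3 pred=T actual=T -> ctr[3]=3
Ev 9: PC=3 idx=3 pred=T actual=T -> ctr[3]=3
Ev 10: PC=5 idx=1 pred=N actual=N -> ctr[1]=0
Ev 11: PC=5 idx=1 pred=N actual=N -> ctr[1]=0
Ev 12: PC=3 idx=3 pred=T actual=T -> ctr[3]=3
Ev 13: PC=5 idx=1 pred=N actual=T -> ctr[1]=1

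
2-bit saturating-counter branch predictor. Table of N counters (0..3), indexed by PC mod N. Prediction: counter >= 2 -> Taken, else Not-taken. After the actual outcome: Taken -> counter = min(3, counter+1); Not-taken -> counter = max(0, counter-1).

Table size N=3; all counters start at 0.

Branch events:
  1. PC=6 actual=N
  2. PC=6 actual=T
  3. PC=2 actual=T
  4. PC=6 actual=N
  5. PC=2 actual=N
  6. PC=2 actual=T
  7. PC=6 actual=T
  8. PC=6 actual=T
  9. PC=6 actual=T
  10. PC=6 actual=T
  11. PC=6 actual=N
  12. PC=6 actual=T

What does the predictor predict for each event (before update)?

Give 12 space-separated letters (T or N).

Answer: N N N N N N N N T T T T

Derivation:
Ev 1: PC=6 idx=0 pred=N actual=N -> ctr[0]=0
Ev 2: PC=6 idx=0 pred=N actual=T -> ctr[0]=1
Ev 3: PC=2 idx=2 pred=N actual=T -> ctr[2]=1
Ev 4: PC=6 idx=0 pred=N actual=N -> ctr[0]=0
Ev 5: PC=2 idx=2 pred=N actual=N -> ctr[2]=0
Ev 6: PC=2 idx=2 pred=N actual=T -> ctr[2]=1
Ev 7: PC=6 idx=0 pred=N actual=T -> ctr[0]=1
Ev 8: PC=6 idx=0 pred=N actual=T -> ctr[0]=2
Ev 9: PC=6 idx=0 pred=T actual=T -> ctr[0]=3
Ev 10: PC=6 idx=0 pred=T actual=T -> ctr[0]=3
Ev 11: PC=6 idx=0 pred=T actual=N -> ctr[0]=2
Ev 12: PC=6 idx=0 pred=T actual=T -> ctr[0]=3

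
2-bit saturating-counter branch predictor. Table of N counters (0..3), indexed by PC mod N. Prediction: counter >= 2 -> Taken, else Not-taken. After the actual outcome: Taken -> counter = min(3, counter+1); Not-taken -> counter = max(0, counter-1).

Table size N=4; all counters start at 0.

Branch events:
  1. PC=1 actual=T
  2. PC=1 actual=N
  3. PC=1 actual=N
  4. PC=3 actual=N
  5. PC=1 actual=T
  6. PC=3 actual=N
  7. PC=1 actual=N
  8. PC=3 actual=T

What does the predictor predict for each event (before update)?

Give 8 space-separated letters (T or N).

Ev 1: PC=1 idx=1 pred=N actual=T -> ctr[1]=1
Ev 2: PC=1 idx=1 pred=N actual=N -> ctr[1]=0
Ev 3: PC=1 idx=1 pred=N actual=N -> ctr[1]=0
Ev 4: PC=3 idx=3 pred=N actual=N -> ctr[3]=0
Ev 5: PC=1 idx=1 pred=N actual=T -> ctr[1]=1
Ev 6: PC=3 idx=3 pred=N actual=N -> ctr[3]=0
Ev 7: PC=1 idx=1 pred=N actual=N -> ctr[1]=0
Ev 8: PC=3 idx=3 pred=N actual=T -> ctr[3]=1

Answer: N N N N N N N N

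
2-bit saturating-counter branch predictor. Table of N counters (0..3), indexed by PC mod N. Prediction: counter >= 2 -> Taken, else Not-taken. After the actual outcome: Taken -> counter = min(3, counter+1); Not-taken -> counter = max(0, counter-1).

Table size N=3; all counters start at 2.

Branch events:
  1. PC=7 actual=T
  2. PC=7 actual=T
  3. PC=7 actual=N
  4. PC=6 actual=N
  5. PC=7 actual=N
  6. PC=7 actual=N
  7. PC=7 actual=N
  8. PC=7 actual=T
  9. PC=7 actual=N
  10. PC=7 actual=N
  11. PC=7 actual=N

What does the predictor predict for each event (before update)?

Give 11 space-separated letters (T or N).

Answer: T T T T T N N N N N N

Derivation:
Ev 1: PC=7 idx=1 pred=T actual=T -> ctr[1]=3
Ev 2: PC=7 idx=1 pred=T actual=T -> ctr[1]=3
Ev 3: PC=7 idx=1 pred=T actual=N -> ctr[1]=2
Ev 4: PC=6 idx=0 pred=T actual=N -> ctr[0]=1
Ev 5: PC=7 idx=1 pred=T actual=N -> ctr[1]=1
Ev 6: PC=7 idx=1 pred=N actual=N -> ctr[1]=0
Ev 7: PC=7 idx=1 pred=N actual=N -> ctr[1]=0
Ev 8: PC=7 idx=1 pred=N actual=T -> ctr[1]=1
Ev 9: PC=7 idx=1 pred=N actual=N -> ctr[1]=0
Ev 10: PC=7 idx=1 pred=N actual=N -> ctr[1]=0
Ev 11: PC=7 idx=1 pred=N actual=N -> ctr[1]=0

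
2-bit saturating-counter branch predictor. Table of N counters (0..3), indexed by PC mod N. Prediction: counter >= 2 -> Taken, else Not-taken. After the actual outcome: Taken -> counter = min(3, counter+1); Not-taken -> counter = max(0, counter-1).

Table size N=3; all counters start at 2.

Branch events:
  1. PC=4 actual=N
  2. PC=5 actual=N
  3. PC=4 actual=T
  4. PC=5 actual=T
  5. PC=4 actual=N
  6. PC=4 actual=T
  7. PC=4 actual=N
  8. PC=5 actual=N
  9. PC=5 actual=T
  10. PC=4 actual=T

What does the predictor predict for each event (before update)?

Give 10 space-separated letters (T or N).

Ev 1: PC=4 idx=1 pred=T actual=N -> ctr[1]=1
Ev 2: PC=5 idx=2 pred=T actual=N -> ctr[2]=1
Ev 3: PC=4 idx=1 pred=N actual=T -> ctr[1]=2
Ev 4: PC=5 idx=2 pred=N actual=T -> ctr[2]=2
Ev 5: PC=4 idx=1 pred=T actual=N -> ctr[1]=1
Ev 6: PC=4 idx=1 pred=N actual=T -> ctr[1]=2
Ev 7: PC=4 idx=1 pred=T actual=N -> ctr[1]=1
Ev 8: PC=5 idx=2 pred=T actual=N -> ctr[2]=1
Ev 9: PC=5 idx=2 pred=N actual=T -> ctr[2]=2
Ev 10: PC=4 idx=1 pred=N actual=T -> ctr[1]=2

Answer: T T N N T N T T N N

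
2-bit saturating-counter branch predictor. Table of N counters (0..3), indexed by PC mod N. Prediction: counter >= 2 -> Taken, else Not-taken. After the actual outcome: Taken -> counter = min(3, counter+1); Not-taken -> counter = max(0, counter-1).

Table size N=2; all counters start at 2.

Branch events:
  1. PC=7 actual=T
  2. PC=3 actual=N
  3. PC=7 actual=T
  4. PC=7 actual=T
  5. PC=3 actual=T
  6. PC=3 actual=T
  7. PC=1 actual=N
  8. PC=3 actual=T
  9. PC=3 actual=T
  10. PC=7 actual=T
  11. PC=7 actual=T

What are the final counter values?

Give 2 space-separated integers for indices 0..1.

Ev 1: PC=7 idx=1 pred=T actual=T -> ctr[1]=3
Ev 2: PC=3 idx=1 pred=T actual=N -> ctr[1]=2
Ev 3: PC=7 idx=1 pred=T actual=T -> ctr[1]=3
Ev 4: PC=7 idx=1 pred=T actual=T -> ctr[1]=3
Ev 5: PC=3 idx=1 pred=T actual=T -> ctr[1]=3
Ev 6: PC=3 idx=1 pred=T actual=T -> ctr[1]=3
Ev 7: PC=1 idx=1 pred=T actual=N -> ctr[1]=2
Ev 8: PC=3 idx=1 pred=T actual=T -> ctr[1]=3
Ev 9: PC=3 idx=1 pred=T actual=T -> ctr[1]=3
Ev 10: PC=7 idx=1 pred=T actual=T -> ctr[1]=3
Ev 11: PC=7 idx=1 pred=T actual=T -> ctr[1]=3

Answer: 2 3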